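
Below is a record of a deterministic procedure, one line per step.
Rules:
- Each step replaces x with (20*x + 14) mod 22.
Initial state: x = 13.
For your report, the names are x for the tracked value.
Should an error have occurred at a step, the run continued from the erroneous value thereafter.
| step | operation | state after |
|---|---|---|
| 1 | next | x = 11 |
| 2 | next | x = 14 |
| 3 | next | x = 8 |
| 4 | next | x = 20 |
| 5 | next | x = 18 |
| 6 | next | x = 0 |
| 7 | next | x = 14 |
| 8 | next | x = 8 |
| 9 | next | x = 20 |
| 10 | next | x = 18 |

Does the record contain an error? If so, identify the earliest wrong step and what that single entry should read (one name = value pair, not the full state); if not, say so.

step 1, x = 10

Recomputing the run from the initial state:
step 1: x = 10
step 2: x = 16
step 3: x = 4
step 4: x = 6
step 5: x = 2
step 6: x = 10
step 7: x = 16
step 8: x = 4
step 9: x = 6
step 10: x = 2
The first disagreement with the record is at step 1, where the value should be x = 10.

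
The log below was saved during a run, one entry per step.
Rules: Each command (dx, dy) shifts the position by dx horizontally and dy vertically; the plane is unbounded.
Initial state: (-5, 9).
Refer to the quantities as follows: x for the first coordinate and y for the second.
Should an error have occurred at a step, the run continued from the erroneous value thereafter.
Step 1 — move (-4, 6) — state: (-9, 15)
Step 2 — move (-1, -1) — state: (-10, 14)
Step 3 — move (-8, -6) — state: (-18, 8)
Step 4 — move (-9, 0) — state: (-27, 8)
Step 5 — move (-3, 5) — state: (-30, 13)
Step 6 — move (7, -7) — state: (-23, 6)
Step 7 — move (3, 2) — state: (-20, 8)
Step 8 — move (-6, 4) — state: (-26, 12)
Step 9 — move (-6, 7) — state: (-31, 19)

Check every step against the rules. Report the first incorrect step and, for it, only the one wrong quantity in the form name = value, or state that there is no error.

Recomputing the run from the initial state:
step 1: x = -9, y = 15
step 2: x = -10, y = 14
step 3: x = -18, y = 8
step 4: x = -27, y = 8
step 5: x = -30, y = 13
step 6: x = -23, y = 6
step 7: x = -20, y = 8
step 8: x = -26, y = 12
step 9: x = -32, y = 19
The first disagreement with the log is at step 9, where the value should be x = -32.

step 9, x = -32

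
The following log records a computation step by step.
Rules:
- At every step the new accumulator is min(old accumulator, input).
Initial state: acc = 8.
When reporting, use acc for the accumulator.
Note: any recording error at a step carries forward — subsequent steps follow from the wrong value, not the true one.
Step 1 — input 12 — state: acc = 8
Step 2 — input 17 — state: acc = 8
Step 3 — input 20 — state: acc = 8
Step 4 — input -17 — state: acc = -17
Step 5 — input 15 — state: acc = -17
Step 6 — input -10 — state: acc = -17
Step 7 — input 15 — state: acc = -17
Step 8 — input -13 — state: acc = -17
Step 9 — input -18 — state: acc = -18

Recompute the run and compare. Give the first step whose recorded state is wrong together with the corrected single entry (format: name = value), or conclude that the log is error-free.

no error

1. acc = min(8, 12) = 8 (same as recorded)
2. acc = min(8, 17) = 8 (matches)
3. acc = min(8, 20) = 8 (confirmed correct)
4. acc = min(8, -17) = -17 (confirmed correct)
5. acc = min(-17, 15) = -17 (agrees with the log)
6. acc = min(-17, -10) = -17 (checks out)
7. acc = min(-17, 15) = -17 (no discrepancy)
8. acc = min(-17, -13) = -17 (same as recorded)
9. acc = min(-17, -18) = -18 (exactly as logged)
The recomputation confirms every line.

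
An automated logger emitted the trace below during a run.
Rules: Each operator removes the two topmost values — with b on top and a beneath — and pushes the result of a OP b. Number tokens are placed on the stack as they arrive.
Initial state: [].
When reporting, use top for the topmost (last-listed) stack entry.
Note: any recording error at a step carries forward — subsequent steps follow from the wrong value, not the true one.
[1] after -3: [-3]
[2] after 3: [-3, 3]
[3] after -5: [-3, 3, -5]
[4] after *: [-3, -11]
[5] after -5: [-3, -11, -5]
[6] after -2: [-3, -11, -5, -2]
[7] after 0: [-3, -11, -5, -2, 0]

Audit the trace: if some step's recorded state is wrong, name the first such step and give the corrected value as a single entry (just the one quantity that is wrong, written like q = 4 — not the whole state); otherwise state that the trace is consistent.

Step 1: push -3: top = -3 — confirmed correct.
Step 2: push 3: top = 3 — verified.
Step 3: push -5: top = -5 — same as recorded.
Step 4: 3 * -5 = -15 — this is not what the trace shows.
Conclusion: step 4 carries the first error; the entry should be top = -15.

step 4, top = -15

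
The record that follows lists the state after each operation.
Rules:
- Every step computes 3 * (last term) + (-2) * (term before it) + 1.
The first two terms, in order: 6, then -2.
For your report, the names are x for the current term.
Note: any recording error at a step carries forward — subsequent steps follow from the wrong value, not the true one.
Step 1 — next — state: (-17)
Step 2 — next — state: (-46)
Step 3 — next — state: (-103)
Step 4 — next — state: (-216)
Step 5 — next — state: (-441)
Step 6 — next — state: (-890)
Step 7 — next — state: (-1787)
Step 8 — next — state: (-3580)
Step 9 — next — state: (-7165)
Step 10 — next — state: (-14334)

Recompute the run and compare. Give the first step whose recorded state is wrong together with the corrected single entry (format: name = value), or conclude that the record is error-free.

Step 1: x = 3*(-2) + (-2)*(6) + (1) = -17 — checks out.
Step 2: x = 3*(-17) + (-2)*(-2) + (1) = -46 — verified.
Step 3: x = 3*(-46) + (-2)*(-17) + (1) = -103 — confirmed correct.
Step 4: x = 3*(-103) + (-2)*(-46) + (1) = -216 — verified.
Step 5: x = 3*(-216) + (-2)*(-103) + (1) = -441 — verified.
Step 6: x = 3*(-441) + (-2)*(-216) + (1) = -890 — verified.
Step 7: x = 3*(-890) + (-2)*(-441) + (1) = -1787 — in agreement.
Step 8: x = 3*(-1787) + (-2)*(-890) + (1) = -3580 — confirmed correct.
Step 9: x = 3*(-3580) + (-2)*(-1787) + (1) = -7165 — exactly as logged.
Step 10: x = 3*(-7165) + (-2)*(-3580) + (1) = -14334 — confirmed correct.
Nothing is out of place; the run is error-free.

no error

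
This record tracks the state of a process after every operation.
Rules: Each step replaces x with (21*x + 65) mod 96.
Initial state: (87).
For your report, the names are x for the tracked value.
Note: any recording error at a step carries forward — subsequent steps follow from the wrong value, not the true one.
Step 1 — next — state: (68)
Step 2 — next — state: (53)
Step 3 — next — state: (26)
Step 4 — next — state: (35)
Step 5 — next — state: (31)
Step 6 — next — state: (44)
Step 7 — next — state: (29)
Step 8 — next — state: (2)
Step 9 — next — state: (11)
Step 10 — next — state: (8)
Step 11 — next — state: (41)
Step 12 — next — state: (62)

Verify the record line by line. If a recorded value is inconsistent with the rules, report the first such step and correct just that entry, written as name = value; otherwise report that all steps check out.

step 5, x = 32

Recomputing the run from the initial state:
step 1: x = 68
step 2: x = 53
step 3: x = 26
step 4: x = 35
step 5: x = 32
step 6: x = 65
step 7: x = 86
step 8: x = 47
step 9: x = 92
step 10: x = 77
step 11: x = 50
step 12: x = 59
The first disagreement with the record is at step 5, where the value should be x = 32.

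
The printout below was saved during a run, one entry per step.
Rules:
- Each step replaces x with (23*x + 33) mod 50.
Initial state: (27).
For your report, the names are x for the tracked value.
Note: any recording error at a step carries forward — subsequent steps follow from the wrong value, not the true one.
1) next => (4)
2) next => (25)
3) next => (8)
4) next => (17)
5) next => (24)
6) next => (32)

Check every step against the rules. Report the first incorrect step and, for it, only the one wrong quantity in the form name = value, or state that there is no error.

step 6, x = 35

Step 1: x = (23*27 + 33) mod 50 = 4 — matches.
Step 2: x = (23*4 + 33) mod 50 = 25 — same as recorded.
Step 3: x = (23*25 + 33) mod 50 = 8 — verified.
Step 4: x = (23*8 + 33) mod 50 = 17 — agrees with the printout.
Step 5: x = (23*17 + 33) mod 50 = 24 — checks out.
Step 6: x = (23*24 + 33) mod 50 = 35 — the printout has a different value.
Step 6 is the first one off; corrected, x = 35.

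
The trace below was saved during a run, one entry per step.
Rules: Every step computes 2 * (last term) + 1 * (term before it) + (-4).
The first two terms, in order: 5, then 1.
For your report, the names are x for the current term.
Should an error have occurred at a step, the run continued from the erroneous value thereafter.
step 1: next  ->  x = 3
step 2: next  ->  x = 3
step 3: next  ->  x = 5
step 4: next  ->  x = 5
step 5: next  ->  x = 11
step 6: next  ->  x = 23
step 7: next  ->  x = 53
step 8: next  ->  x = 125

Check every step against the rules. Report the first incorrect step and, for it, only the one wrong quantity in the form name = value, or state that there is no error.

1. x = 2*(1) + (1)*(5) + (-4) = 3 (exactly as logged)
2. x = 2*(3) + (1)*(1) + (-4) = 3 (verified)
3. x = 2*(3) + (1)*(3) + (-4) = 5 (consistent with the trace)
4. x = 2*(5) + (1)*(3) + (-4) = 9 (the trace disagrees here)
Step 4 is the first one off; corrected, x = 9.

step 4, x = 9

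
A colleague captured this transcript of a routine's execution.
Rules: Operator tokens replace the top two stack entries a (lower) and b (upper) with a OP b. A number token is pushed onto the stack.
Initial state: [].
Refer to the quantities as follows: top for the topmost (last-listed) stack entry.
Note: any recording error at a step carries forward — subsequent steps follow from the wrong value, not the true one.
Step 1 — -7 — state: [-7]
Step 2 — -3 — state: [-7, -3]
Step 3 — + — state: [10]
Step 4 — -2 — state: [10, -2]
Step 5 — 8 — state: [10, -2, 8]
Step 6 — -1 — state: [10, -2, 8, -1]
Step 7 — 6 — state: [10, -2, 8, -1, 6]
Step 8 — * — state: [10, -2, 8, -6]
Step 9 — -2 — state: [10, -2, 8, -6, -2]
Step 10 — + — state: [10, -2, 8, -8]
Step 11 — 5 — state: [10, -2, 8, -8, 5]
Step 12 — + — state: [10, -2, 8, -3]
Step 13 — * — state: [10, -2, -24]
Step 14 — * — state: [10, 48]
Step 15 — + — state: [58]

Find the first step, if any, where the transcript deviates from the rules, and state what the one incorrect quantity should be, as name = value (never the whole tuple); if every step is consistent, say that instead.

Step 1: push -7: top = -7 — matches.
Step 2: push -3: top = -3 — in agreement.
Step 3: -7 + -3 = -10 — the transcript disagrees here.
Step 3 is the first one off; corrected, top = -10.

step 3, top = -10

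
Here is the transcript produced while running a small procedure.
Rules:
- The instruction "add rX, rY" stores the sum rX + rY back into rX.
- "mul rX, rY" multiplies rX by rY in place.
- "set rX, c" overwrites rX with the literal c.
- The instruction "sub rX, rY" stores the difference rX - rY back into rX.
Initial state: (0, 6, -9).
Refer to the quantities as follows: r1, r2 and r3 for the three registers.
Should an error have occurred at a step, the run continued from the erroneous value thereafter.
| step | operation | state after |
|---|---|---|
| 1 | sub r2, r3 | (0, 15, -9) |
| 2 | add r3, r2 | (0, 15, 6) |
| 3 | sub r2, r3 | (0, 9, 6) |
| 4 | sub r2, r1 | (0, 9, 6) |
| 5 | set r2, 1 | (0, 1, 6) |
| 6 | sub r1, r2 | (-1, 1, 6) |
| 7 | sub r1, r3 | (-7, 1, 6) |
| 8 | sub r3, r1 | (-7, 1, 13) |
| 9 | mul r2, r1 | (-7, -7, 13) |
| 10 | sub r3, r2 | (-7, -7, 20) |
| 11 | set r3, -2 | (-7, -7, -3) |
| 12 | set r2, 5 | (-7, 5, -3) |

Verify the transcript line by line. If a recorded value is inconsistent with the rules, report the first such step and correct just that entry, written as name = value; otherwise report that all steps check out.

1. r2 = 6 - -9 = 15 (same as recorded)
2. r3 = -9 + 15 = 6 (matches)
3. r2 = 15 - 6 = 9 (consistent with the transcript)
4. r2 = 9 - 0 = 9 (consistent with the transcript)
5. r2 = 1 (same as recorded)
6. r1 = 0 - 1 = -1 (verified)
7. r1 = -1 - 6 = -7 (same as recorded)
8. r3 = 6 - -7 = 13 (checks out)
9. r2 = 1 * -7 = -7 (same as recorded)
10. r3 = 13 - -7 = 20 (same as recorded)
11. r3 = -2 (not what was recorded)
Step 11 is the first one off; corrected, r3 = -2.

step 11, r3 = -2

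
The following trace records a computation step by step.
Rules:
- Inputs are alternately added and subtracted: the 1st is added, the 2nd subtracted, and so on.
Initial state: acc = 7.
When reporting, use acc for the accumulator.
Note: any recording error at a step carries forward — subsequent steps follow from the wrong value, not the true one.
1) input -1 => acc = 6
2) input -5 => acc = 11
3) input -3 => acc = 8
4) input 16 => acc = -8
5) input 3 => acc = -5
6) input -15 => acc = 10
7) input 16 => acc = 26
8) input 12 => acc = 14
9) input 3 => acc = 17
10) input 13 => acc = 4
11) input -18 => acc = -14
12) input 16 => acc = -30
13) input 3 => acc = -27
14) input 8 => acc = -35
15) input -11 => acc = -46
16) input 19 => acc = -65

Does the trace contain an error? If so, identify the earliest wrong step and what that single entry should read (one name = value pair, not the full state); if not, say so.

1. acc = 7 + -1 = 6 (agrees with the trace)
2. acc = 6 - -5 = 11 (agrees with the trace)
3. acc = 11 + -3 = 8 (exactly as logged)
4. acc = 8 - 16 = -8 (in agreement)
5. acc = -8 + 3 = -5 (matches)
6. acc = -5 - -15 = 10 (same as recorded)
7. acc = 10 + 16 = 26 (no discrepancy)
8. acc = 26 - 12 = 14 (checks out)
9. acc = 14 + 3 = 17 (agrees with the trace)
10. acc = 17 - 13 = 4 (agrees with the trace)
11. acc = 4 + -18 = -14 (verified)
12. acc = -14 - 16 = -30 (in agreement)
13. acc = -30 + 3 = -27 (consistent with the trace)
14. acc = -27 - 8 = -35 (matches)
15. acc = -35 + -11 = -46 (checks out)
16. acc = -46 - 19 = -65 (checks out)
All entries verified; no error found.

no error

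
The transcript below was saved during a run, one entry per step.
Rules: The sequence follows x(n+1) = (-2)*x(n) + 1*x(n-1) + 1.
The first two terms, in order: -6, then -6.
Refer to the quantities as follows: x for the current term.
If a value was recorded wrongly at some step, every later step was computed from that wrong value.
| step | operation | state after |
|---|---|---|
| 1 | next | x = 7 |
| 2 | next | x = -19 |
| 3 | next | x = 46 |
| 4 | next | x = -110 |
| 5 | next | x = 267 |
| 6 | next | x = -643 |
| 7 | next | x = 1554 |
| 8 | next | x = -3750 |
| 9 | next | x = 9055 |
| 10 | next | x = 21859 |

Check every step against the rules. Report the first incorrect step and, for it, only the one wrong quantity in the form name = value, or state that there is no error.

Recomputing the run from the initial state:
step 1: x = 7
step 2: x = -19
step 3: x = 46
step 4: x = -110
step 5: x = 267
step 6: x = -643
step 7: x = 1554
step 8: x = -3750
step 9: x = 9055
step 10: x = -21859
The first disagreement with the transcript is at step 10, where the value should be x = -21859.

step 10, x = -21859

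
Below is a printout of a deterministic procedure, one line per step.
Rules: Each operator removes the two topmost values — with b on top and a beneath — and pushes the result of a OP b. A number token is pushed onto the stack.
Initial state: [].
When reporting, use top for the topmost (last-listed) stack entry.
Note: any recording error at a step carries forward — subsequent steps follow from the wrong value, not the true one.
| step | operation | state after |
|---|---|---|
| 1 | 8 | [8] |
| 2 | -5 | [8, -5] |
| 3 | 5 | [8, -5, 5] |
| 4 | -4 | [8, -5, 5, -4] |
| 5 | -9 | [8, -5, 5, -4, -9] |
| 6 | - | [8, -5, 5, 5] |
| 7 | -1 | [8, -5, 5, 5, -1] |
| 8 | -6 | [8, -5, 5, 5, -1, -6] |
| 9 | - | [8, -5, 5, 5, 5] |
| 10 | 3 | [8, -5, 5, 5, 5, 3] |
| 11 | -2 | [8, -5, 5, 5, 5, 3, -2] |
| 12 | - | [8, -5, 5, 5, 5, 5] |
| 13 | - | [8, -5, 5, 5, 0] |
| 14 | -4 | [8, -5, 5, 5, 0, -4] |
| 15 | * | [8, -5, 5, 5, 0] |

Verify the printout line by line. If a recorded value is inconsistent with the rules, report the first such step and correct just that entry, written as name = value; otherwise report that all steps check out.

step 1: push 8: top = 8 -> no discrepancy
step 2: push -5: top = -5 -> in agreement
step 3: push 5: top = 5 -> agrees with the printout
step 4: push -4: top = -4 -> exactly as logged
step 5: push -9: top = -9 -> checks out
step 6: -4 - -9 = 5 -> checks out
step 7: push -1: top = -1 -> same as recorded
step 8: push -6: top = -6 -> verified
step 9: -1 - -6 = 5 -> same as recorded
step 10: push 3: top = 3 -> confirmed correct
step 11: push -2: top = -2 -> no discrepancy
step 12: 3 - -2 = 5 -> matches
step 13: 5 - 5 = 0 -> same as recorded
step 14: push -4: top = -4 -> same as recorded
step 15: 0 * -4 = 0 -> same as recorded
All steps check out; nothing to correct.

no error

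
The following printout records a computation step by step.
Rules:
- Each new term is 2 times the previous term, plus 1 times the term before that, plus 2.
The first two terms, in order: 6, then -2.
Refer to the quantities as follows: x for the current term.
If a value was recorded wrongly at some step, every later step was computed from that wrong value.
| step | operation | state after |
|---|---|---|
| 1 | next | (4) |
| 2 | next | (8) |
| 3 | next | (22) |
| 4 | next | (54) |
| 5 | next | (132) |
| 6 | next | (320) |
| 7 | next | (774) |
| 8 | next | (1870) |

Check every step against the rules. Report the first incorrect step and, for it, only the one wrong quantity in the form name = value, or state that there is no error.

no error

1. x = 2*(-2) + (1)*(6) + (2) = 4 (no discrepancy)
2. x = 2*(4) + (1)*(-2) + (2) = 8 (checks out)
3. x = 2*(8) + (1)*(4) + (2) = 22 (exactly as logged)
4. x = 2*(22) + (1)*(8) + (2) = 54 (agrees with the printout)
5. x = 2*(54) + (1)*(22) + (2) = 132 (in agreement)
6. x = 2*(132) + (1)*(54) + (2) = 320 (checks out)
7. x = 2*(320) + (1)*(132) + (2) = 774 (exactly as logged)
8. x = 2*(774) + (1)*(320) + (2) = 1870 (no discrepancy)
The recomputation confirms every line.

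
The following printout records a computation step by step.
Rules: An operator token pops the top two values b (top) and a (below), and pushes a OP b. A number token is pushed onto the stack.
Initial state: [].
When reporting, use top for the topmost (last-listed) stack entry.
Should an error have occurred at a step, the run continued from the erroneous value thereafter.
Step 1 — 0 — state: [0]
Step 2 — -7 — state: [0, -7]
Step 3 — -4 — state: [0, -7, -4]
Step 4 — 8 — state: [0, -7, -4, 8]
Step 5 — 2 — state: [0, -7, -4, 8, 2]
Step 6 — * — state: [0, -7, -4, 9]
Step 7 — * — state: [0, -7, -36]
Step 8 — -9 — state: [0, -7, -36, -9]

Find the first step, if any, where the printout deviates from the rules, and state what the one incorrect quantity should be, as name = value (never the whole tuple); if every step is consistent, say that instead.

Recomputing the run from the initial state:
step 1: [0]
step 2: [0, -7]
step 3: [0, -7, -4]
step 4: [0, -7, -4, 8]
step 5: [0, -7, -4, 8, 2]
step 6: [0, -7, -4, 16]
step 7: [0, -7, -64]
step 8: [0, -7, -64, -9]
The first disagreement with the printout is at step 6, where the value should be top = 16.

step 6, top = 16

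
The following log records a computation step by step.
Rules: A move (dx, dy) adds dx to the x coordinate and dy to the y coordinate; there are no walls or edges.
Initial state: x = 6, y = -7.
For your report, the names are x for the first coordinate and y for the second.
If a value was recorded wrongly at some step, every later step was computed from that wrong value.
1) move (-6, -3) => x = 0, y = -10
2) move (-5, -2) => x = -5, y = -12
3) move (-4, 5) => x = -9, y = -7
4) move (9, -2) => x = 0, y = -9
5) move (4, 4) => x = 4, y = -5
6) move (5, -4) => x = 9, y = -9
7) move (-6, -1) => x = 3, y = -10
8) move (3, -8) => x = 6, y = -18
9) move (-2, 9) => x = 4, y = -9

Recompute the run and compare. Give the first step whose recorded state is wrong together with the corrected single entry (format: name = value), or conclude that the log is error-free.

Recomputing the run from the initial state:
step 1: x = 0, y = -10
step 2: x = -5, y = -12
step 3: x = -9, y = -7
step 4: x = 0, y = -9
step 5: x = 4, y = -5
step 6: x = 9, y = -9
step 7: x = 3, y = -10
step 8: x = 6, y = -18
step 9: x = 4, y = -9
This matches the log at every step.

no error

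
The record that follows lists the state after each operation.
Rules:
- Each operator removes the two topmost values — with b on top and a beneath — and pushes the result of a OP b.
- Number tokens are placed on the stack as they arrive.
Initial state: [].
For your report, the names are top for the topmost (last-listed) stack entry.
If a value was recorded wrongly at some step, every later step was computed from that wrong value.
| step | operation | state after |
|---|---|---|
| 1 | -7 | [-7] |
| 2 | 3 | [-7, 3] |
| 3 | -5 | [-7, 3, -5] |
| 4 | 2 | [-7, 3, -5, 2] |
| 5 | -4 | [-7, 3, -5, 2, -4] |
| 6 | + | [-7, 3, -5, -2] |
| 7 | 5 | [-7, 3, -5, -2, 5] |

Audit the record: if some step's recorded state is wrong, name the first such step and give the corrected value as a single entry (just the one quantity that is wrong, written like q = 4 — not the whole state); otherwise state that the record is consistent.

1. push -7: top = -7 (confirmed correct)
2. push 3: top = 3 (agrees with the record)
3. push -5: top = -5 (checks out)
4. push 2: top = 2 (verified)
5. push -4: top = -4 (exactly as logged)
6. 2 + -4 = -2 (exactly as logged)
7. push 5: top = 5 (agrees with the record)
The recomputation confirms every line.

no error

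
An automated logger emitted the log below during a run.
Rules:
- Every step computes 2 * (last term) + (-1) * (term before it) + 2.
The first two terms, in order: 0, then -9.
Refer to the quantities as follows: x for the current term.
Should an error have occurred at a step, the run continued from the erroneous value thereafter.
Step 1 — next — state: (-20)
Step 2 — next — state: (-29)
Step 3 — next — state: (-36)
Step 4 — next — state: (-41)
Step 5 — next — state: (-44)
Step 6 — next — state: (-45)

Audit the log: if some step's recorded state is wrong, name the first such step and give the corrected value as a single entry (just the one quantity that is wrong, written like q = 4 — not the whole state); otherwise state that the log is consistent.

step 1, x = -16

Recomputing the run from the initial state:
step 1: x = -16
step 2: x = -21
step 3: x = -24
step 4: x = -25
step 5: x = -24
step 6: x = -21
The first disagreement with the log is at step 1, where the value should be x = -16.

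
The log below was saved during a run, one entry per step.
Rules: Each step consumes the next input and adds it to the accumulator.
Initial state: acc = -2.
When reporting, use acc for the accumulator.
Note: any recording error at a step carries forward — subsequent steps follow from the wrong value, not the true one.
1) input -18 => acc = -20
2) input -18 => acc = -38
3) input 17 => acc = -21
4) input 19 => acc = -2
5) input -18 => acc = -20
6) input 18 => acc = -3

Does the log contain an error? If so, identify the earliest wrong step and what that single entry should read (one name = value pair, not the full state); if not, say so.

step 1: acc = -2 + -18 = -20 -> in agreement
step 2: acc = -20 + -18 = -38 -> verified
step 3: acc = -38 + 17 = -21 -> checks out
step 4: acc = -21 + 19 = -2 -> consistent with the log
step 5: acc = -2 + -18 = -20 -> matches
step 6: acc = -20 + 18 = -2 -> the log has a different value
First incorrect step: 6; the correct value is acc = -2.

step 6, acc = -2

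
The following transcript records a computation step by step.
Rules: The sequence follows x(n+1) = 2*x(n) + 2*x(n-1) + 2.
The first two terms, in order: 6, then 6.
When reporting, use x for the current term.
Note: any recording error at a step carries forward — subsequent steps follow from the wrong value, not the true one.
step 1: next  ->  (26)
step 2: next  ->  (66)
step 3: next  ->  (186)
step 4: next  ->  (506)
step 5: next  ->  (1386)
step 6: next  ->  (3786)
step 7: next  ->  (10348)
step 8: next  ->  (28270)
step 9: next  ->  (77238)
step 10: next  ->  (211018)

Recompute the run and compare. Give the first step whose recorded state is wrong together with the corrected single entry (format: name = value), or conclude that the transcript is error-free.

step 7, x = 10346

Recomputing the run from the initial state:
step 1: x = 26
step 2: x = 66
step 3: x = 186
step 4: x = 506
step 5: x = 1386
step 6: x = 3786
step 7: x = 10346
step 8: x = 28266
step 9: x = 77226
step 10: x = 210986
The first disagreement with the transcript is at step 7, where the value should be x = 10346.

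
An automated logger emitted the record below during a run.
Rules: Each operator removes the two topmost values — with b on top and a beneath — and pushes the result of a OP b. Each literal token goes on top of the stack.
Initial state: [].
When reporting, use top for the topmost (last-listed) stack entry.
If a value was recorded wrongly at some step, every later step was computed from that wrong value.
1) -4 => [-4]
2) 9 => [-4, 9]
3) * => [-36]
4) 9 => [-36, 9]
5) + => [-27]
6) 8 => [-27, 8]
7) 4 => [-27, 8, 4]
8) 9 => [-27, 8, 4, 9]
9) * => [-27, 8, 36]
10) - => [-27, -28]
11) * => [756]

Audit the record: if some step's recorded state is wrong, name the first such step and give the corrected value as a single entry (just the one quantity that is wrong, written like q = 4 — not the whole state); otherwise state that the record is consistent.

no error

step 1: push -4: top = -4 -> agrees with the record
step 2: push 9: top = 9 -> in agreement
step 3: -4 * 9 = -36 -> exactly as logged
step 4: push 9: top = 9 -> consistent with the record
step 5: -36 + 9 = -27 -> matches
step 6: push 8: top = 8 -> same as recorded
step 7: push 4: top = 4 -> checks out
step 8: push 9: top = 9 -> consistent with the record
step 9: 4 * 9 = 36 -> exactly as logged
step 10: 8 - 36 = -28 -> no discrepancy
step 11: -27 * -28 = 756 -> exactly as logged
All entries verified; no error found.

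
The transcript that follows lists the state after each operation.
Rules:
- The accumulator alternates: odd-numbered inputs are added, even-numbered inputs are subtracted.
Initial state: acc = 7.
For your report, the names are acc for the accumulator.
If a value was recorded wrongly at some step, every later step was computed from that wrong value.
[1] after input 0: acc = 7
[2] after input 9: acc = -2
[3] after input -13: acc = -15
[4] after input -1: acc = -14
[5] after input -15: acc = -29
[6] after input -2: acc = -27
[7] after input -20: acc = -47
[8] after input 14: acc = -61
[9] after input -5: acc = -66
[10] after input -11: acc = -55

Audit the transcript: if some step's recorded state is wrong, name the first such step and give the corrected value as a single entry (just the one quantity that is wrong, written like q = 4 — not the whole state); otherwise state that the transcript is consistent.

no error

Recomputing the run from the initial state:
step 1: acc = 7
step 2: acc = -2
step 3: acc = -15
step 4: acc = -14
step 5: acc = -29
step 6: acc = -27
step 7: acc = -47
step 8: acc = -61
step 9: acc = -66
step 10: acc = -55
This matches the transcript at every step.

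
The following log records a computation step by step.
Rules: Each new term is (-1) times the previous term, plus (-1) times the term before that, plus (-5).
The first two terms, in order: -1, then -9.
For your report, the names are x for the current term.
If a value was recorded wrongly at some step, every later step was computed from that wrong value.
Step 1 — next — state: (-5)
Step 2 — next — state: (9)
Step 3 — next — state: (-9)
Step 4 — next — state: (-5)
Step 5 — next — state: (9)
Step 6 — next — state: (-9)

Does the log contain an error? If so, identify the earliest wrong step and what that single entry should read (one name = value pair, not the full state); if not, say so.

step 1, x = 5

Recomputing the run from the initial state:
step 1: x = 5
step 2: x = -1
step 3: x = -9
step 4: x = 5
step 5: x = -1
step 6: x = -9
The first disagreement with the log is at step 1, where the value should be x = 5.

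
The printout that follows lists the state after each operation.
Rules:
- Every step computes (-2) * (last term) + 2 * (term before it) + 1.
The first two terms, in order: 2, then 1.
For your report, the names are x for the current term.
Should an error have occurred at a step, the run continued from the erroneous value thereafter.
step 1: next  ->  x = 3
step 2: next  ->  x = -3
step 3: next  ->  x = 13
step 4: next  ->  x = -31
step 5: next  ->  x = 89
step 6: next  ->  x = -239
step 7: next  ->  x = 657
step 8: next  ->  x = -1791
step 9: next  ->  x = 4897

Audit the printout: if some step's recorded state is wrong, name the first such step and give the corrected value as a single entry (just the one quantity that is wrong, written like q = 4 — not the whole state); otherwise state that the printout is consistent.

Step 1: x = -2*(1) + (2)*(2) + (1) = 3 — agrees with the printout.
Step 2: x = -2*(3) + (2)*(1) + (1) = -3 — in agreement.
Step 3: x = -2*(-3) + (2)*(3) + (1) = 13 — matches.
Step 4: x = -2*(13) + (2)*(-3) + (1) = -31 — confirmed correct.
Step 5: x = -2*(-31) + (2)*(13) + (1) = 89 — verified.
Step 6: x = -2*(89) + (2)*(-31) + (1) = -239 — in agreement.
Step 7: x = -2*(-239) + (2)*(89) + (1) = 657 — checks out.
Step 8: x = -2*(657) + (2)*(-239) + (1) = -1791 — consistent with the printout.
Step 9: x = -2*(-1791) + (2)*(657) + (1) = 4897 — no discrepancy.
Every step is consistent.

no error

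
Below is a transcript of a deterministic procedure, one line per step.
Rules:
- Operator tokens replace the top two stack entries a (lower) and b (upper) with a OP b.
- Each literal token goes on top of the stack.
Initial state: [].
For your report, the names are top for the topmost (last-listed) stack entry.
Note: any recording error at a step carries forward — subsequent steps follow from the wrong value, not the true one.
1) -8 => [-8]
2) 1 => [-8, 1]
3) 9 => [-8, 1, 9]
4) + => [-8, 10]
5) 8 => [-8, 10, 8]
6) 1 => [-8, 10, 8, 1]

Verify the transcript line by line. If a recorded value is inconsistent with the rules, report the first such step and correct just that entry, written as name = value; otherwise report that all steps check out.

step 1: push -8: top = -8 -> same as recorded
step 2: push 1: top = 1 -> exactly as logged
step 3: push 9: top = 9 -> agrees with the transcript
step 4: 1 + 9 = 10 -> consistent with the transcript
step 5: push 8: top = 8 -> in agreement
step 6: push 1: top = 1 -> matches
No step deviates from the rules.

no error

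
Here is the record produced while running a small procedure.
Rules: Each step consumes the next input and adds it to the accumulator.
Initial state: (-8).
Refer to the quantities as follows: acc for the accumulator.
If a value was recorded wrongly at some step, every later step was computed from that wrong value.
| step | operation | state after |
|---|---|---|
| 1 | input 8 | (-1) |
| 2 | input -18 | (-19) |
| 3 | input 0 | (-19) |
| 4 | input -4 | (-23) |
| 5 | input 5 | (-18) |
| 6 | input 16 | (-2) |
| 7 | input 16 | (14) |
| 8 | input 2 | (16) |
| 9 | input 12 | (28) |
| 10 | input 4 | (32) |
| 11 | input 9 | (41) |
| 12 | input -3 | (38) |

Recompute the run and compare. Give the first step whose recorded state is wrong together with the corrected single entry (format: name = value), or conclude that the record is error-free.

Recomputing the run from the initial state:
step 1: acc = 0
step 2: acc = -18
step 3: acc = -18
step 4: acc = -22
step 5: acc = -17
step 6: acc = -1
step 7: acc = 15
step 8: acc = 17
step 9: acc = 29
step 10: acc = 33
step 11: acc = 42
step 12: acc = 39
The first disagreement with the record is at step 1, where the value should be acc = 0.

step 1, acc = 0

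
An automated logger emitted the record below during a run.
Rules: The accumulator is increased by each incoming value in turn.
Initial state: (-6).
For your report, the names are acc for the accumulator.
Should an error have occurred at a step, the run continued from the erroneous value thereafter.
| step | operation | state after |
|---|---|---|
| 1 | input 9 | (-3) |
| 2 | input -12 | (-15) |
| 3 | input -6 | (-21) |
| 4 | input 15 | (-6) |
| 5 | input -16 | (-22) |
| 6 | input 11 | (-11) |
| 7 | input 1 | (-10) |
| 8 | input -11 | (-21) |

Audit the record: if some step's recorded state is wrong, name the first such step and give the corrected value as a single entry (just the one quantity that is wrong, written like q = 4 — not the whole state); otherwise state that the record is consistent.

step 1, acc = 3

step 1: acc = -6 + 9 = 3 -> a discrepancy with the record
The earliest wrong entry is at step 1: it should read acc = 3.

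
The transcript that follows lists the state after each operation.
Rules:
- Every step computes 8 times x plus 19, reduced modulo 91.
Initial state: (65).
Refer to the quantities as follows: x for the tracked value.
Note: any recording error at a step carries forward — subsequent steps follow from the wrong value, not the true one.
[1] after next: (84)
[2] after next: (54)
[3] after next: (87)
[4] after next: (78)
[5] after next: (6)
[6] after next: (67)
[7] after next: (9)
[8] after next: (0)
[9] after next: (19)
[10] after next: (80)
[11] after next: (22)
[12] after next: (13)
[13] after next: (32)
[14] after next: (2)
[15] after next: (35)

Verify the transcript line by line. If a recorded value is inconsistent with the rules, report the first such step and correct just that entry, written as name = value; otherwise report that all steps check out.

no error

step 1: x = (8*65 + 19) mod 91 = 84 -> matches
step 2: x = (8*84 + 19) mod 91 = 54 -> in agreement
step 3: x = (8*54 + 19) mod 91 = 87 -> in agreement
step 4: x = (8*87 + 19) mod 91 = 78 -> in agreement
step 5: x = (8*78 + 19) mod 91 = 6 -> same as recorded
step 6: x = (8*6 + 19) mod 91 = 67 -> no discrepancy
step 7: x = (8*67 + 19) mod 91 = 9 -> no discrepancy
step 8: x = (8*9 + 19) mod 91 = 0 -> verified
step 9: x = (8*0 + 19) mod 91 = 19 -> matches
step 10: x = (8*19 + 19) mod 91 = 80 -> checks out
step 11: x = (8*80 + 19) mod 91 = 22 -> no discrepancy
step 12: x = (8*22 + 19) mod 91 = 13 -> in agreement
step 13: x = (8*13 + 19) mod 91 = 32 -> in agreement
step 14: x = (8*32 + 19) mod 91 = 2 -> checks out
step 15: x = (8*2 + 19) mod 91 = 35 -> exactly as logged
No step deviates from the rules.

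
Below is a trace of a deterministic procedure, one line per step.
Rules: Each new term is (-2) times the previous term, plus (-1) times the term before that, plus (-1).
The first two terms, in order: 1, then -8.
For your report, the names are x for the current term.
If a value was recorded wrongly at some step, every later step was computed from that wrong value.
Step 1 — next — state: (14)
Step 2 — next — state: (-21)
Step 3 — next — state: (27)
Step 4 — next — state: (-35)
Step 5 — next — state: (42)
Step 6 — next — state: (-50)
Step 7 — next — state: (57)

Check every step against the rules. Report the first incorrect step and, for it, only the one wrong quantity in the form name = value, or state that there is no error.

step 4, x = -34

1. x = -2*(-8) + (-1)*(1) + (-1) = 14 (same as recorded)
2. x = -2*(14) + (-1)*(-8) + (-1) = -21 (matches)
3. x = -2*(-21) + (-1)*(14) + (-1) = 27 (same as recorded)
4. x = -2*(27) + (-1)*(-21) + (-1) = -34 (not what was recorded)
First incorrect step: 4; the correct value is x = -34.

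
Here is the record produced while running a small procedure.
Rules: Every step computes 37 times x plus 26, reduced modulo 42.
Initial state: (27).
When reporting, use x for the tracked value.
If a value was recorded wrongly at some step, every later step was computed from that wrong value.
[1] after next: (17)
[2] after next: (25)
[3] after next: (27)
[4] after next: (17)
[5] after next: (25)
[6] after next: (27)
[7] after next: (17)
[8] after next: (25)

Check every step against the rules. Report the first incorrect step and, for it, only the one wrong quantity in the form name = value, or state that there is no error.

no error

1. x = (37*27 + 26) mod 42 = 17 (verified)
2. x = (37*17 + 26) mod 42 = 25 (consistent with the record)
3. x = (37*25 + 26) mod 42 = 27 (verified)
4. x = (37*27 + 26) mod 42 = 17 (in agreement)
5. x = (37*17 + 26) mod 42 = 25 (same as recorded)
6. x = (37*25 + 26) mod 42 = 27 (checks out)
7. x = (37*27 + 26) mod 42 = 17 (agrees with the record)
8. x = (37*17 + 26) mod 42 = 25 (in agreement)
All steps check out; nothing to correct.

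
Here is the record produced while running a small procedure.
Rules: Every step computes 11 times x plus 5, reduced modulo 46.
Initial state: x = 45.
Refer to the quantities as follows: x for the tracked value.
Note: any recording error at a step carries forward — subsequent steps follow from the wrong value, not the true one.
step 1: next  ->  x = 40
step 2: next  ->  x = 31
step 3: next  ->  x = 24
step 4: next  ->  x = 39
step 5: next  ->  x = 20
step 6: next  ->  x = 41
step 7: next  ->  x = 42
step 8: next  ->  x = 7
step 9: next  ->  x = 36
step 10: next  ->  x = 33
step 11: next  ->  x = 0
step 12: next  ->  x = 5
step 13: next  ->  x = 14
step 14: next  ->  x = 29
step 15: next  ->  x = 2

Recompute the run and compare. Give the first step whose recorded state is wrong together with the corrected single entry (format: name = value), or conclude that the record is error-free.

Recomputing the run from the initial state:
step 1: x = 40
step 2: x = 31
step 3: x = 24
step 4: x = 39
step 5: x = 20
step 6: x = 41
step 7: x = 42
step 8: x = 7
step 9: x = 36
step 10: x = 33
step 11: x = 0
step 12: x = 5
step 13: x = 14
step 14: x = 21
step 15: x = 6
The first disagreement with the record is at step 14, where the value should be x = 21.

step 14, x = 21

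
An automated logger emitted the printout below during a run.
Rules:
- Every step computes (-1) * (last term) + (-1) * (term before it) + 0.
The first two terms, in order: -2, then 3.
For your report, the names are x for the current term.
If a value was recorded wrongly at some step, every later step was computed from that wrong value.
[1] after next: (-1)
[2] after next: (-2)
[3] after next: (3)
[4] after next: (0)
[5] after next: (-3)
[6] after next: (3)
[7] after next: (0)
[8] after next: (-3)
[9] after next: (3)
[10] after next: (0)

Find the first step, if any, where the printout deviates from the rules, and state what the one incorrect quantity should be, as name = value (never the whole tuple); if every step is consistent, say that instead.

1. x = -1*(3) + (-1)*(-2) + (0) = -1 (verified)
2. x = -1*(-1) + (-1)*(3) + (0) = -2 (consistent with the printout)
3. x = -1*(-2) + (-1)*(-1) + (0) = 3 (consistent with the printout)
4. x = -1*(3) + (-1)*(-2) + (0) = -1 (the printout has a different value)
The earliest wrong entry is at step 4: it should read x = -1.

step 4, x = -1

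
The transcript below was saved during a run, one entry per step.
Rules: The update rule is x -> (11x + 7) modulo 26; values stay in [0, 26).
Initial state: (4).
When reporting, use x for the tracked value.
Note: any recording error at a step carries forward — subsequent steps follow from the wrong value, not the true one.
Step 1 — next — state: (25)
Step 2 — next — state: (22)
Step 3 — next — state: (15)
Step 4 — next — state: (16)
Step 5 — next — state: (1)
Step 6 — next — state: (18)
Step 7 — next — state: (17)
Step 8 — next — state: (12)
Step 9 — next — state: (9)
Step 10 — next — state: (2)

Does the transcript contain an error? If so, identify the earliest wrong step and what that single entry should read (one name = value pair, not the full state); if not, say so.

Step 1: x = (11*4 + 7) mod 26 = 25 — in agreement.
Step 2: x = (11*25 + 7) mod 26 = 22 — in agreement.
Step 3: x = (11*22 + 7) mod 26 = 15 — confirmed correct.
Step 4: x = (11*15 + 7) mod 26 = 16 — exactly as logged.
Step 5: x = (11*16 + 7) mod 26 = 1 — verified.
Step 6: x = (11*1 + 7) mod 26 = 18 — matches.
Step 7: x = (11*18 + 7) mod 26 = 23 — a discrepancy with the transcript.
Step 7 is the first one off; corrected, x = 23.

step 7, x = 23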